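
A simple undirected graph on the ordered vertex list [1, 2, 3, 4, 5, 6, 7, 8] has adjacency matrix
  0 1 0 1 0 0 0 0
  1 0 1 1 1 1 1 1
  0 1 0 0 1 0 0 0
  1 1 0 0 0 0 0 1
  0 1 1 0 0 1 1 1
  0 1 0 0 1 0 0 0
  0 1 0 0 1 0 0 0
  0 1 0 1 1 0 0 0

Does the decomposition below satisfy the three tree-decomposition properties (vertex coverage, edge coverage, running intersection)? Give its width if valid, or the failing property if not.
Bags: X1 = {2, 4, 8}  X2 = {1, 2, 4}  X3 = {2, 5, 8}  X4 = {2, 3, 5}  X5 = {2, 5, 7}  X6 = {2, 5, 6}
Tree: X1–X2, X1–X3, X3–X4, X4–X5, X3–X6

Vertex coverage: the bags together contain {1, 2, 3, 4, 5, 6, 7, 8}, the full vertex set. Edge coverage: each edge of G has both endpoints in at least one bag. Running intersection: for every vertex, the bags containing it form a connected subtree. All three properties hold, so this is a valid tree decomposition of width max|bag| − 1 = 2, and hence tw(G) ≤ 2.

Yes; width 2.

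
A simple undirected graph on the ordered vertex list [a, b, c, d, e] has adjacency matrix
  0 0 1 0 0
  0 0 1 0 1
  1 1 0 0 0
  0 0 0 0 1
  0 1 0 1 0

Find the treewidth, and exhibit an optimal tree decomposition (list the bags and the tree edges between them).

Each bag holds 2 vertices, so the decomposition has width 1, which upper-bounds the treewidth. Since G has at least one edge (e.g. a–c), it is not an edgeless graph, so tw(G) ≥ 1. Hence tw(G) = 1 exactly.

Treewidth 1.
Bags: B1 = {a, c}  B2 = {b, c}  B3 = {b, e}  B4 = {d, e}
Tree: B1–B2, B2–B3, B3–B4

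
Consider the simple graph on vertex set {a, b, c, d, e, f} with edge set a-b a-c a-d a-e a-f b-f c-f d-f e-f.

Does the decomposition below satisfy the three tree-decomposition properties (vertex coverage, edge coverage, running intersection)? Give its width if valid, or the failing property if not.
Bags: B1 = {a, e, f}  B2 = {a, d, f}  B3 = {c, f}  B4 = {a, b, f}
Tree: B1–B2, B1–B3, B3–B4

No — edge (a,c) lies in no bag.

A tree decomposition must satisfy three properties: every vertex lies in some bag; for every edge, both endpoints lie together in some bag; and for every vertex, the bags containing it form a connected subtree. Here edge (a,c) lies in no bag, so the decomposition is invalid.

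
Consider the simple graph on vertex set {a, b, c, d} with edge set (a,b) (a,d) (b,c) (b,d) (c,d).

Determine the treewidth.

A width-2 tree decomposition is:
Bags: B1 = {b, c, d}  B2 = {a, b, d}
Tree: B1–B2
Every bag has size at most 3, so the width is 3 − 1 = 2 and tw(G) ≤ 2. On the other hand G contains the 3-clique {b, c, d}. A clique must lie in a single bag of any decomposition, so no decomposition can have width below 2. Combining the bounds, tw(G) = 2.

2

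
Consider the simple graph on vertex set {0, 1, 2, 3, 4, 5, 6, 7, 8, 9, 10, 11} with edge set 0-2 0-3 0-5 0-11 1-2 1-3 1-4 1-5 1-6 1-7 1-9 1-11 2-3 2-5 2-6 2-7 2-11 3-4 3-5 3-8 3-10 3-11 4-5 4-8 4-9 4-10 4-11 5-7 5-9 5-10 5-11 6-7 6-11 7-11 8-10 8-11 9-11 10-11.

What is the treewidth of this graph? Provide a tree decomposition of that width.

Treewidth 4.
One optimal decomposition is:
Bags: B1 = {1, 3, 4, 5, 11}  B2 = {3, 4, 5, 10, 11}  B3 = {1, 4, 5, 9, 11}  B4 = {1, 2, 3, 5, 11}  B5 = {3, 4, 8, 10, 11}  B6 = {0, 2, 3, 5, 11}  B7 = {1, 2, 5, 7, 11}  B8 = {1, 2, 6, 7, 11}
Tree: B1–B2, B1–B3, B1–B4, B2–B5, B4–B6, B4–B7, B7–B8

Every bag has size at most 5, so the width is 5 − 1 = 4 and tw(G) ≤ 4. Conversely, {3, 4, 8, 10, 11} is a clique of size 5, and the vertices of any clique must share a bag in every tree decomposition; so some bag has ≥ 5 vertices and tw(G) ≥ 4. Therefore the treewidth is 4.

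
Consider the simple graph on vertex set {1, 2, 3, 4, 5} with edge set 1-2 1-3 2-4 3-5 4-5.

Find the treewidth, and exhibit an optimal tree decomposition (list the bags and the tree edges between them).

Treewidth 2.
Bags: B1 = {1, 2, 4}  B2 = {1, 3, 4}  B3 = {3, 4, 5}
Tree: B1–B2, B2–B3

The largest bag has 3 vertices, giving width 2; this decomposition certifies tw(G) ≤ 2. The edges 4–2–1–3–5–4 form a cycle, so G is not a tree and its treewidth is at least 2. Hence tw(G) = 2 exactly.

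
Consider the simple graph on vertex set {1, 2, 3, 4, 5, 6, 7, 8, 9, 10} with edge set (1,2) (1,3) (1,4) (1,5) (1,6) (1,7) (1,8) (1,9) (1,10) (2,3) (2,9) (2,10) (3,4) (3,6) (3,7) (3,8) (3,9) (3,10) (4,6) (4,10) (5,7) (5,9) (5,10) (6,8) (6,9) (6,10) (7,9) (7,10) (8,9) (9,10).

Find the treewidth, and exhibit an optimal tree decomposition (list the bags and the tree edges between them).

Every bag has size at most 5, so the width is 5 − 1 = 4 and tw(G) ≤ 4. Conversely, {1, 3, 6, 8, 9} is a clique of size 5, and the vertices of any clique must share a bag in every tree decomposition; so some bag has ≥ 5 vertices and tw(G) ≥ 4. The upper and lower bounds meet at 4, so that is the treewidth.

Treewidth 4.
One such decomposition:
Bags: B1 = {1, 2, 3, 9, 10}  B2 = {1, 3, 6, 9, 10}  B3 = {1, 3, 7, 9, 10}  B4 = {1, 5, 7, 9, 10}  B5 = {1, 3, 6, 8, 9}  B6 = {1, 3, 4, 6, 10}
Tree: B1–B2, B1–B3, B3–B4, B2–B5, B2–B6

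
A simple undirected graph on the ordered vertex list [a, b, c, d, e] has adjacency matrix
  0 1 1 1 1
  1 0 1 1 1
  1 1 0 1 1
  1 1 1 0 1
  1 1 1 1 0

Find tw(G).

4

A width-4 tree decomposition is:
Bags: B1 = {a, b, c, d, e}
Tree: (single bag)
With just one bag of size 5, the width is 5 − 1 = 4, so tw(G) ≤ 4. Conversely, {a, b, c, d, e} is a clique of size 5, and the vertices of any clique must share a bag in every tree decomposition; so some bag has ≥ 5 vertices and tw(G) ≥ 4. Hence tw(G) = 4 exactly.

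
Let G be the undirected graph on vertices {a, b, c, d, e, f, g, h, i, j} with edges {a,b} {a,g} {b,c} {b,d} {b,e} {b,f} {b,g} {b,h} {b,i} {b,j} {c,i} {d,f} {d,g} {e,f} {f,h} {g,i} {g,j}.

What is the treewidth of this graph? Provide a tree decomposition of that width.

Treewidth 2.
One optimal decomposition is:
Bags: B1 = {b, g, i}  B2 = {b, d, g}  B3 = {b, d, f}  B4 = {b, e, f}  B5 = {b, c, i}  B6 = {a, b, g}  B7 = {b, g, j}  B8 = {b, f, h}
Tree: B1–B2, B2–B3, B3–B4, B1–B5, B1–B6, B1–B7, B4–B8

Every bag has size at most 3, so the width is 3 − 1 = 2 and tw(G) ≤ 2. On the other hand G contains the 3-clique {b, d, f}. A clique must lie in a single bag of any decomposition, so no decomposition can have width below 2. Hence tw(G) = 2 exactly.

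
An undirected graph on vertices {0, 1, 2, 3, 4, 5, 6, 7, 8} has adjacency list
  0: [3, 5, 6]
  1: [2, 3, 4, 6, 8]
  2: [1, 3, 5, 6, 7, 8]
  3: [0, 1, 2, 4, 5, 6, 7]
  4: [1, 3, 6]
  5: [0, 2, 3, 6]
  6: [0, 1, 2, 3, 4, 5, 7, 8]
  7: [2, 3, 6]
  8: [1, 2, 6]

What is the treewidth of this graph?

A width-3 tree decomposition is:
Bags: B1 = {1, 3, 4, 6}  B2 = {1, 2, 3, 6}  B3 = {2, 3, 6, 7}  B4 = {1, 2, 6, 8}  B5 = {2, 3, 5, 6}  B6 = {0, 3, 5, 6}
Tree: B1–B2, B2–B3, B2–B4, B2–B5, B5–B6
The largest bag has 4 vertices, giving width 3; this decomposition certifies tw(G) ≤ 3. On the other hand G contains the 4-clique {1, 2, 6, 8}. A clique must lie in a single bag of any decomposition, so no decomposition can have width below 3. Therefore the treewidth is 3.

3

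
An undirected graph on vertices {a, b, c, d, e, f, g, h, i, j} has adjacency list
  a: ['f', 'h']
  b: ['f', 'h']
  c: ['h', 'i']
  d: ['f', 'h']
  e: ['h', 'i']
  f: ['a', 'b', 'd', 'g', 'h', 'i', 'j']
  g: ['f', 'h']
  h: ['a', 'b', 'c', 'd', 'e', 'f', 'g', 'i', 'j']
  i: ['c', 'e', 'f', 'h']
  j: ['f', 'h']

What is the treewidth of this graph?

2

A width-2 tree decomposition is:
Bags: B1 = {b, f, h}  B2 = {f, h, j}  B3 = {f, h, i}  B4 = {d, f, h}  B5 = {c, h, i}  B6 = {e, h, i}  B7 = {f, g, h}  B8 = {a, f, h}
Tree: B1–B2, B2–B3, B1–B4, B3–B5, B3–B6, B2–B7, B3–B8
Each bag holds 3 vertices, so the decomposition has width 2, which upper-bounds the treewidth. On the other hand G contains the 3-clique {e, h, i}. A clique must lie in a single bag of any decomposition, so no decomposition can have width below 2. Therefore the treewidth is 2.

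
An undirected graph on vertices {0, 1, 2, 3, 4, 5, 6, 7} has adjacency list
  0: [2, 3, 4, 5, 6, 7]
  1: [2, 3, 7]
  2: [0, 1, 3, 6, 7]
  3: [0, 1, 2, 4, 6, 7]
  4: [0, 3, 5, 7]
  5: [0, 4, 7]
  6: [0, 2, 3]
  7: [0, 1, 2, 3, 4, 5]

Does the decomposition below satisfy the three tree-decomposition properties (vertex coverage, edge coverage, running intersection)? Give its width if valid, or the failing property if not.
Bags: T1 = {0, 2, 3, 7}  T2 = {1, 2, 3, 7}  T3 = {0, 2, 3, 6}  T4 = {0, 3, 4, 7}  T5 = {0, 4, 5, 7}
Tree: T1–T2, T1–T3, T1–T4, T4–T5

Yes; width 3.

Vertex coverage: the bags together contain {0, 1, 2, 3, 4, 5, 6, 7}, the full vertex set. Edge coverage: each edge of G has both endpoints in at least one bag. Running intersection: for every vertex, the bags containing it form a connected subtree. All three properties hold, so this is a valid tree decomposition of width max|bag| − 1 = 3, and hence tw(G) ≤ 3.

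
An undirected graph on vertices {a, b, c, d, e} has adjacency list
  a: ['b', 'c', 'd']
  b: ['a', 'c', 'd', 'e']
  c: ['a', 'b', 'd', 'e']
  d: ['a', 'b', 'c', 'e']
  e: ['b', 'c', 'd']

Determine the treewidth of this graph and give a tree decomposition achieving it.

The largest bag has 4 vertices, giving width 3; this decomposition certifies tw(G) ≤ 3. For the lower bound, the 4 vertices {b, c, d, e} are pairwise adjacent, and any tree decomposition puts a clique entirely inside one bag — forcing width ≥ 3. Hence tw(G) = 3 exactly.

Treewidth 3.
One such decomposition:
Bags: B1 = {b, c, d, e}  B2 = {a, b, c, d}
Tree: B1–B2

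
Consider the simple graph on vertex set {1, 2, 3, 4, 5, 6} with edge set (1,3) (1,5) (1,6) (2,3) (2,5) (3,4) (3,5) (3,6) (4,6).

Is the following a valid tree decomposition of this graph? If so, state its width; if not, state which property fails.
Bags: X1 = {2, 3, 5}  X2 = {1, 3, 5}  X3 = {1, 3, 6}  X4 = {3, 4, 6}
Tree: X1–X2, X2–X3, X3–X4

Yes; width 2.

Vertex coverage: the bags together contain {1, 2, 3, 4, 5, 6}, the full vertex set. Edge coverage: each edge of G has both endpoints in at least one bag. Running intersection: for every vertex, the bags containing it form a connected subtree. All three properties hold, so this is a valid tree decomposition of width max|bag| − 1 = 2, and hence tw(G) ≤ 2.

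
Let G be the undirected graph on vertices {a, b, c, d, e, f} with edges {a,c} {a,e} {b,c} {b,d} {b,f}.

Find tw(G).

A width-1 tree decomposition is:
Bags: B1 = {b, d}  B2 = {b, f}  B3 = {b, c}  B4 = {a, c}  B5 = {a, e}
Tree: B1–B2, B1–B3, B3–B4, B4–B5
The largest bag has 2 vertices, giving width 1; this decomposition certifies tw(G) ≤ 1. Any graph with an edge has treewidth ≥ 1, and G has the edge d–b. Hence tw(G) = 1 exactly.

1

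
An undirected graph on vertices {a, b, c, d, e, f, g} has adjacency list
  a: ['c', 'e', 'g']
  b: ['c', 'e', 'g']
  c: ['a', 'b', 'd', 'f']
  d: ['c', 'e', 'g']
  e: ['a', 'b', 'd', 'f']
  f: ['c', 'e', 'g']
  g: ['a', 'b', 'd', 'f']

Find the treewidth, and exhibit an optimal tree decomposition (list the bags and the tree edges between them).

Treewidth 3.
One optimal decomposition is:
Bags: B1 = {a, c, e, g}  B2 = {c, e, f, g}  B3 = {c, d, e, g}  B4 = {b, c, e, g}
Tree: B1–B2, B2–B3, B3–B4

Every bag has size at most 4, so the width is 4 − 1 = 3 and tw(G) ≤ 3. For the lower bound: the 4 vertex sets {a,c}, {e,f}, {g}, {d} are disjoint, each induces a connected subgraph, and every pair is joined by at least one edge of G. Contracting each set to a single vertex therefore yields K_{4} as a minor, and since treewidth is minor-monotone, tw(G) ≥ tw(K_{4}) = 3. Hence tw(G) = 3 exactly.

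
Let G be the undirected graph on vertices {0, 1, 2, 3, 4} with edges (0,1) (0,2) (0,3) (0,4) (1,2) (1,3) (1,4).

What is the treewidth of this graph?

A width-2 tree decomposition is:
Bags: B1 = {0, 1, 3}  B2 = {0, 1, 2}  B3 = {0, 1, 4}
Tree: B1–B2, B2–B3
The largest bag has 3 vertices, giving width 2; this decomposition certifies tw(G) ≤ 2. For the lower bound, the 3 vertices {0, 1, 2} are pairwise adjacent, and any tree decomposition puts a clique entirely inside one bag — forcing width ≥ 2. Therefore the treewidth is 2.

2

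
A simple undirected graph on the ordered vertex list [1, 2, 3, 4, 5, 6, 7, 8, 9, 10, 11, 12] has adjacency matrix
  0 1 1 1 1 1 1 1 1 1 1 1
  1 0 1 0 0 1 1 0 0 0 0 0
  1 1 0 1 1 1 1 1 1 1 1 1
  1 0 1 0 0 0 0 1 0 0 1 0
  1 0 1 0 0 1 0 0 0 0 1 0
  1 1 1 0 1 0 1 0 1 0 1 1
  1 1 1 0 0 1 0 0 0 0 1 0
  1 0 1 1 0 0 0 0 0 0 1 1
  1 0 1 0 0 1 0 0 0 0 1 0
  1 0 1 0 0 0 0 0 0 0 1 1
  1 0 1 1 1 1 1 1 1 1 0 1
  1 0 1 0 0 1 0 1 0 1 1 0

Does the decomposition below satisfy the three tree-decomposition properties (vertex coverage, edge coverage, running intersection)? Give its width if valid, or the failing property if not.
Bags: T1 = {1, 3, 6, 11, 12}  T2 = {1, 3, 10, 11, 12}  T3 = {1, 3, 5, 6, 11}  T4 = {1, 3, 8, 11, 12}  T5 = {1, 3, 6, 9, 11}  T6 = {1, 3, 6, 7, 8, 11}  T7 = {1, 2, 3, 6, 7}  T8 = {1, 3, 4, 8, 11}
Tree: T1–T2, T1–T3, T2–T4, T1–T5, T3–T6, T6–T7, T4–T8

No — bags containing vertex 8 are not connected in the tree.

A tree decomposition must satisfy three properties: every vertex lies in some bag; for every edge, both endpoints lie together in some bag; and for every vertex, the bags containing it form a connected subtree. Here bags containing vertex 8 are not connected in the tree, so the decomposition is invalid.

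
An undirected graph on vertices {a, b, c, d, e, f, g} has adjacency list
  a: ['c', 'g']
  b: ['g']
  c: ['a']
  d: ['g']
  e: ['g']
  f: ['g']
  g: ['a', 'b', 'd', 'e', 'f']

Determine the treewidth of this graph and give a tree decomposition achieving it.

Treewidth 1.
One such decomposition:
Bags: B1 = {a, g}  B2 = {e, g}  B3 = {b, g}  B4 = {d, g}  B5 = {f, g}  B6 = {a, c}
Tree: B1–B2, B2–B3, B2–B4, B4–B5, B1–B6

Each bag holds 2 vertices, so the decomposition has width 1, which upper-bounds the treewidth. Any graph with an edge has treewidth ≥ 1, and G has the edge g–a. The upper and lower bounds meet at 1, so that is the treewidth.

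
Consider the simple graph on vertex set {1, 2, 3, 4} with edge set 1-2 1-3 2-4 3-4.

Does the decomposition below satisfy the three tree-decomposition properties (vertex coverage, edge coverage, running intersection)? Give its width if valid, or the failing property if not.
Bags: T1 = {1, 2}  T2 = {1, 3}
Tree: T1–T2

A tree decomposition must satisfy three properties: every vertex lies in some bag; for every edge, both endpoints lie together in some bag; and for every vertex, the bags containing it form a connected subtree. Here vertex 4 appears in no bag, so the decomposition is invalid.

No — vertex 4 appears in no bag.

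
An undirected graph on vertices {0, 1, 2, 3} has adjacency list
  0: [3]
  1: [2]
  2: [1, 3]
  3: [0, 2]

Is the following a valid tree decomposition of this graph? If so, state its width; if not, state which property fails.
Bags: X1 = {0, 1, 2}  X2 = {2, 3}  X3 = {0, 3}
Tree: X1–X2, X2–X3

A tree decomposition must satisfy three properties: every vertex lies in some bag; for every edge, both endpoints lie together in some bag; and for every vertex, the bags containing it form a connected subtree. Here bags containing vertex 0 are not connected in the tree, so the decomposition is invalid.

No — bags containing vertex 0 are not connected in the tree.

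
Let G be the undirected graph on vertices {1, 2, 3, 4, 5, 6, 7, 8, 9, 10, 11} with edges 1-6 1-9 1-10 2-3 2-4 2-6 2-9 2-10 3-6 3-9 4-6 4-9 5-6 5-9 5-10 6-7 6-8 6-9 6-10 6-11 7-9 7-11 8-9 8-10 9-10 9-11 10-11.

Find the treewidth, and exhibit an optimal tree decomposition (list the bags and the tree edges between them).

Treewidth 3.
One optimal decomposition is:
Bags: B1 = {2, 6, 9, 10}  B2 = {2, 3, 6, 9}  B3 = {6, 9, 10, 11}  B4 = {6, 7, 9, 11}  B5 = {2, 4, 6, 9}  B6 = {6, 8, 9, 10}  B7 = {1, 6, 9, 10}  B8 = {5, 6, 9, 10}
Tree: B1–B2, B1–B3, B3–B4, B1–B5, B1–B6, B1–B7, B7–B8

Every bag has size at most 4, so the width is 4 − 1 = 3 and tw(G) ≤ 3. Conversely, {1, 6, 9, 10} is a clique of size 4, and the vertices of any clique must share a bag in every tree decomposition; so some bag has ≥ 4 vertices and tw(G) ≥ 3. The upper and lower bounds meet at 3, so that is the treewidth.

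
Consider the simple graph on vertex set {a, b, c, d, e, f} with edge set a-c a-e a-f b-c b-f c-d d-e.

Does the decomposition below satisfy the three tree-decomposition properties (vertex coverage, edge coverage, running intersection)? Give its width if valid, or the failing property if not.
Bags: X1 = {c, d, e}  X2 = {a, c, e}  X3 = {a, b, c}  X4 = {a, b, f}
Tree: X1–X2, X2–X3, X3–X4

Every vertex of G appears in some bag (union = {a, b, c, d, e, f}); every edge is covered by a bag; and for each vertex v the set of bags containing v is connected in the bag tree. The decomposition is therefore valid. The largest bag has 3 vertices, so the width is 2.

Yes; width 2.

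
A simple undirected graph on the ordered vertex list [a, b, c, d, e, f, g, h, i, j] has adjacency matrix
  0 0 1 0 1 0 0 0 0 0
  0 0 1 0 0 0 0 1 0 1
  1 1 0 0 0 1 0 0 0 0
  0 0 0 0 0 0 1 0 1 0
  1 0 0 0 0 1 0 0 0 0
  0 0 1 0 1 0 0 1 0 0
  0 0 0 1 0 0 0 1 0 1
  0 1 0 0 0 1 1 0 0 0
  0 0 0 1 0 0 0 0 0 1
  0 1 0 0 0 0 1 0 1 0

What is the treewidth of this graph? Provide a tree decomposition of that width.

Every bag has size at most 3, so the width is 3 − 1 = 2 and tw(G) ≤ 2. Since d–i–j–g–d is a cycle in G, G is not acyclic. Forests are exactly the graphs of treewidth ≤ 1, so tw(G) ≥ 2. Combining the bounds, tw(G) = 2.

Treewidth 2.
One such decomposition:
Bags: B1 = {d, g, i}  B2 = {g, i, j}  B3 = {g, h, j}  B4 = {b, h, j}  B5 = {b, f, h}  B6 = {b, c, f}  B7 = {c, e, f}  B8 = {a, c, e}
Tree: B1–B2, B2–B3, B3–B4, B4–B5, B5–B6, B6–B7, B7–B8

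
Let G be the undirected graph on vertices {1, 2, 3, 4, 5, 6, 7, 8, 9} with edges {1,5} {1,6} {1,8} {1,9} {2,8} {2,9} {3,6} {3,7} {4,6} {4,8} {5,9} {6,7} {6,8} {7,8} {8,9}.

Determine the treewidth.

A width-2 tree decomposition is:
Bags: B1 = {3, 6, 7}  B2 = {6, 7, 8}  B3 = {1, 6, 8}  B4 = {1, 8, 9}  B5 = {1, 5, 9}  B6 = {4, 6, 8}  B7 = {2, 8, 9}
Tree: B1–B2, B2–B3, B3–B4, B4–B5, B2–B6, B4–B7
The largest bag has 3 vertices, giving width 2; this decomposition certifies tw(G) ≤ 2. For the lower bound, the 3 vertices {1, 8, 9} are pairwise adjacent, and any tree decomposition puts a clique entirely inside one bag — forcing width ≥ 2. Combining the bounds, tw(G) = 2.

2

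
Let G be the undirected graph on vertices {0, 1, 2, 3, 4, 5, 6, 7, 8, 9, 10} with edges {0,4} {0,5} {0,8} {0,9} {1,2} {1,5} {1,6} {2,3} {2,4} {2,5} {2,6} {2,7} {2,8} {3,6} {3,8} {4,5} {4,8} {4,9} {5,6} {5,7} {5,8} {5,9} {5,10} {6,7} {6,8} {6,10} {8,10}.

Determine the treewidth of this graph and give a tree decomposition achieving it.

The largest bag has 4 vertices, giving width 3; this decomposition certifies tw(G) ≤ 3. Conversely, {2, 3, 6, 8} is a clique of size 4, and the vertices of any clique must share a bag in every tree decomposition; so some bag has ≥ 4 vertices and tw(G) ≥ 3. Combining the bounds, tw(G) = 3.

Treewidth 3.
One optimal decomposition is:
Bags: B1 = {2, 4, 5, 8}  B2 = {2, 5, 6, 8}  B3 = {5, 6, 8, 10}  B4 = {2, 5, 6, 7}  B5 = {1, 2, 5, 6}  B6 = {2, 3, 6, 8}  B7 = {0, 4, 5, 8}  B8 = {0, 4, 5, 9}
Tree: B1–B2, B2–B3, B2–B4, B4–B5, B2–B6, B1–B7, B7–B8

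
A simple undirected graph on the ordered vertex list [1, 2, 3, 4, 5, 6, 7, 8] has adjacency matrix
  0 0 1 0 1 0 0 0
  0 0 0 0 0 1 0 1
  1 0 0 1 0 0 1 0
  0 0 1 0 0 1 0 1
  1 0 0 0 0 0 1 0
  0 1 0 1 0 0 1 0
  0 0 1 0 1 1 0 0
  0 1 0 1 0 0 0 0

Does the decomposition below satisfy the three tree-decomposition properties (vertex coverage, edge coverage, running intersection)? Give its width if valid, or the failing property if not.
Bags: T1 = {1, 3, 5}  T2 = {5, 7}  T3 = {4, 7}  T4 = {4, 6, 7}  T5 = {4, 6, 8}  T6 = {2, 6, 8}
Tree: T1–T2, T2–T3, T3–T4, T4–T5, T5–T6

No — edge (3,7) lies in no bag.

A tree decomposition must satisfy three properties: every vertex lies in some bag; for every edge, both endpoints lie together in some bag; and for every vertex, the bags containing it form a connected subtree. Here edge (3,7) lies in no bag, so the decomposition is invalid.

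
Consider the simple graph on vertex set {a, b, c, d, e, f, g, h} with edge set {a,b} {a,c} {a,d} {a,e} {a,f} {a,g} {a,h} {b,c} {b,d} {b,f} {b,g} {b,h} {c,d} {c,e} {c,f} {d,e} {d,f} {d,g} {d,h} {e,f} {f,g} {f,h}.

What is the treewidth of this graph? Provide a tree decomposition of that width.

Treewidth 4.
One such decomposition:
Bags: B1 = {a, c, d, e, f}  B2 = {a, b, c, d, f}  B3 = {a, b, d, f, g}  B4 = {a, b, d, f, h}
Tree: B1–B2, B2–B3, B2–B4

Each bag holds 5 vertices, so the decomposition has width 4, which upper-bounds the treewidth. Conversely, {a, c, d, e, f} is a clique of size 5, and the vertices of any clique must share a bag in every tree decomposition; so some bag has ≥ 5 vertices and tw(G) ≥ 4. Hence tw(G) = 4 exactly.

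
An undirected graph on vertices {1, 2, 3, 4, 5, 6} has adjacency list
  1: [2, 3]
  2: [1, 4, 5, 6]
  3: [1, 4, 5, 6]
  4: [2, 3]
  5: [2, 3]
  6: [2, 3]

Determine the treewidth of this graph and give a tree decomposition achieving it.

Treewidth 2.
One such decomposition:
Bags: B1 = {1, 2, 3}  B2 = {2, 3, 5}  B3 = {2, 3, 6}  B4 = {2, 3, 4}
Tree: B1–B2, B2–B3, B3–B4

Every bag has size at most 3, so the width is 3 − 1 = 2 and tw(G) ≤ 2. For the lower bound, G contains the cycle 1–2–5–3–1, so G is not a forest; only forests have treewidth ≤ 1, hence tw(G) ≥ 2. Combining the bounds, tw(G) = 2.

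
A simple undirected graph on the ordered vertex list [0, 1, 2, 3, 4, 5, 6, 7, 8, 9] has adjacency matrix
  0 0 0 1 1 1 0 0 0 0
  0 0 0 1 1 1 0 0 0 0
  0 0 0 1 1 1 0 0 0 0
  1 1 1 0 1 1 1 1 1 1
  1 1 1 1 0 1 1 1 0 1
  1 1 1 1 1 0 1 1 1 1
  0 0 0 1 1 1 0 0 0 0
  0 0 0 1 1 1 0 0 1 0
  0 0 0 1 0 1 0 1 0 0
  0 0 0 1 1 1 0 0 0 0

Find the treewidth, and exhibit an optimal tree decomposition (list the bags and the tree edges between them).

The largest bag has 4 vertices, giving width 3; this decomposition certifies tw(G) ≤ 3. On the other hand G contains the 4-clique {3, 5, 7, 8}. A clique must lie in a single bag of any decomposition, so no decomposition can have width below 3. Hence tw(G) = 3 exactly.

Treewidth 3.
One optimal decomposition is:
Bags: B1 = {2, 3, 4, 5}  B2 = {3, 4, 5, 7}  B3 = {1, 3, 4, 5}  B4 = {3, 4, 5, 6}  B5 = {0, 3, 4, 5}  B6 = {3, 5, 7, 8}  B7 = {3, 4, 5, 9}
Tree: B1–B2, B2–B3, B2–B4, B2–B5, B2–B6, B3–B7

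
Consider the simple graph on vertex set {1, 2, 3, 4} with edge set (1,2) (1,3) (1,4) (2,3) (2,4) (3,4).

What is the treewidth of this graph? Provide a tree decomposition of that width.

With just one bag of size 4, the width is 4 − 1 = 3, so tw(G) ≤ 3. For the lower bound, the 4 vertices {1, 2, 3, 4} are pairwise adjacent, and any tree decomposition puts a clique entirely inside one bag — forcing width ≥ 3. The upper and lower bounds meet at 3, so that is the treewidth.

Treewidth 3.
Bags: B1 = {1, 2, 3, 4}
Tree: (single bag)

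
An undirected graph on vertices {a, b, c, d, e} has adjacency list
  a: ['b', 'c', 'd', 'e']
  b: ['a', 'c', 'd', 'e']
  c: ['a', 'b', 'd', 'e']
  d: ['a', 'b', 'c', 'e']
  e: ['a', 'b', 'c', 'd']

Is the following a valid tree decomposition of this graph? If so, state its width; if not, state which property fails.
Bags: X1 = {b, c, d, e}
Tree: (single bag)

A tree decomposition must satisfy three properties: every vertex lies in some bag; for every edge, both endpoints lie together in some bag; and for every vertex, the bags containing it form a connected subtree. Here vertex a appears in no bag, so the decomposition is invalid.

No — vertex a appears in no bag.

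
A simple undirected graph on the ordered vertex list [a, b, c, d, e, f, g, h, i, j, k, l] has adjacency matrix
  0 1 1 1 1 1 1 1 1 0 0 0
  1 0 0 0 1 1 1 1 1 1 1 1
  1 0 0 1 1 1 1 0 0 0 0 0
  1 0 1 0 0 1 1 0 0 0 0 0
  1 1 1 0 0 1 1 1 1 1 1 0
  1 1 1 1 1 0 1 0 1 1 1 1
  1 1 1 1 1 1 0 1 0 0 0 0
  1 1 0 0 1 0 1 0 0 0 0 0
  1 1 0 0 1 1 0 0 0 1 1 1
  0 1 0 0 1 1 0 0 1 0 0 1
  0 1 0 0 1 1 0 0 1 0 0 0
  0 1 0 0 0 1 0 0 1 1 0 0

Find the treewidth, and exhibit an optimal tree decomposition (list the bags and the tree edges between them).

Treewidth 4.
One optimal decomposition is:
Bags: B1 = {a, b, e, f, g}  B2 = {a, b, e, f, i}  B3 = {a, c, e, f, g}  B4 = {b, e, f, i, j}  B5 = {a, b, e, g, h}  B6 = {b, f, i, j, l}  B7 = {b, e, f, i, k}  B8 = {a, c, d, f, g}
Tree: B1–B2, B1–B3, B2–B4, B1–B5, B4–B6, B2–B7, B3–B8

The largest bag has 5 vertices, giving width 4; this decomposition certifies tw(G) ≤ 4. Conversely, {a, b, e, g, h} is a clique of size 5, and the vertices of any clique must share a bag in every tree decomposition; so some bag has ≥ 5 vertices and tw(G) ≥ 4. Therefore the treewidth is 4.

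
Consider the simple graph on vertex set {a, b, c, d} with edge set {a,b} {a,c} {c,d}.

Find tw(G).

1

A width-1 tree decomposition is:
Bags: B1 = {a, b}  B2 = {a, c}  B3 = {c, d}
Tree: B1–B2, B2–B3
The largest bag has 2 vertices, giving width 1; this decomposition certifies tw(G) ≤ 1. Any graph with an edge has treewidth ≥ 1, and G has the edge b–a. Combining the bounds, tw(G) = 1.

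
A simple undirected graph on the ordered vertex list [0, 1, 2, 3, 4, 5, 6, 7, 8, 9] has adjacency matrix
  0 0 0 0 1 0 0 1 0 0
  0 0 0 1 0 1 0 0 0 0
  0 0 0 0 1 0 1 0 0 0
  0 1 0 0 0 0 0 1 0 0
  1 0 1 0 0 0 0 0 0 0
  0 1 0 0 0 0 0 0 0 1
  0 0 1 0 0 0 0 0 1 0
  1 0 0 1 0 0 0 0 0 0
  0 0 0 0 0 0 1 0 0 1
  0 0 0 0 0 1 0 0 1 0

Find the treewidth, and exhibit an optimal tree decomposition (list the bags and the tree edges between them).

Treewidth 2.
Bags: B1 = {1, 3, 5}  B2 = {3, 5, 9}  B3 = {3, 8, 9}  B4 = {3, 6, 8}  B5 = {2, 3, 6}  B6 = {2, 3, 4}  B7 = {0, 3, 4}  B8 = {0, 3, 7}
Tree: B1–B2, B2–B3, B3–B4, B4–B5, B5–B6, B6–B7, B7–B8

The largest bag has 3 vertices, giving width 2; this decomposition certifies tw(G) ≤ 2. The edges 3–1–5–9–8–6–2–4–0–7–3 form a cycle, so G is not a tree and its treewidth is at least 2. The upper and lower bounds meet at 2, so that is the treewidth.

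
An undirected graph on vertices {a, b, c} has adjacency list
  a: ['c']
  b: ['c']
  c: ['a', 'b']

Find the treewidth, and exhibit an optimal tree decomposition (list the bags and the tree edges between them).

Treewidth 1.
Bags: B1 = {a, c}  B2 = {b, c}
Tree: B1–B2

Each bag holds 2 vertices, so the decomposition has width 1, which upper-bounds the treewidth. Any graph with an edge has treewidth ≥ 1, and G has the edge c–a. The upper and lower bounds meet at 1, so that is the treewidth.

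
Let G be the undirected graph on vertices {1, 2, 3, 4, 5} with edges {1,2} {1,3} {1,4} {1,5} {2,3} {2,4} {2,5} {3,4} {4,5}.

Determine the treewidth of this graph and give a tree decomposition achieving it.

Every bag has size at most 4, so the width is 4 − 1 = 3 and tw(G) ≤ 3. On the other hand G contains the 4-clique {1, 2, 3, 4}. A clique must lie in a single bag of any decomposition, so no decomposition can have width below 3. Combining the bounds, tw(G) = 3.

Treewidth 3.
One such decomposition:
Bags: B1 = {1, 2, 3, 4}  B2 = {1, 2, 4, 5}
Tree: B1–B2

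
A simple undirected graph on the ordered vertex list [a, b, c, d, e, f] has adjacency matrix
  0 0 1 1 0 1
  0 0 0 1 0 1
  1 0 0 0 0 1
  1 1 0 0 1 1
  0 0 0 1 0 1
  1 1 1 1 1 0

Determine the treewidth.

A width-2 tree decomposition is:
Bags: B1 = {a, c, f}  B2 = {a, d, f}  B3 = {d, e, f}  B4 = {b, d, f}
Tree: B1–B2, B2–B3, B3–B4
The largest bag has 3 vertices, giving width 2; this decomposition certifies tw(G) ≤ 2. On the other hand G contains the 3-clique {d, e, f}. A clique must lie in a single bag of any decomposition, so no decomposition can have width below 2. Hence tw(G) = 2 exactly.

2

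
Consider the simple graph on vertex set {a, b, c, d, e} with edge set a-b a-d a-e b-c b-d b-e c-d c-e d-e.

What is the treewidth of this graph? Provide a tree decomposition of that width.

The largest bag has 4 vertices, giving width 3; this decomposition certifies tw(G) ≤ 3. Conversely, {b, c, d, e} is a clique of size 4, and the vertices of any clique must share a bag in every tree decomposition; so some bag has ≥ 4 vertices and tw(G) ≥ 3. Hence tw(G) = 3 exactly.

Treewidth 3.
One such decomposition:
Bags: B1 = {a, b, d, e}  B2 = {b, c, d, e}
Tree: B1–B2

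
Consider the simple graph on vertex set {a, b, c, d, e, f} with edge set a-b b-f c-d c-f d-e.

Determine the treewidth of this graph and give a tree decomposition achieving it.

Treewidth 1.
One optimal decomposition is:
Bags: B1 = {d, e}  B2 = {c, d}  B3 = {c, f}  B4 = {b, f}  B5 = {a, b}
Tree: B1–B2, B2–B3, B3–B4, B4–B5

The largest bag has 2 vertices, giving width 1; this decomposition certifies tw(G) ≤ 1. Any graph with an edge has treewidth ≥ 1, and G has the edge e–d. Hence tw(G) = 1 exactly.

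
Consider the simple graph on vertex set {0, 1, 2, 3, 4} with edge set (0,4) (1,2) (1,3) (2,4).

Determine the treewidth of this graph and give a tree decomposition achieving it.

Treewidth 1.
One optimal decomposition is:
Bags: B1 = {0, 4}  B2 = {2, 4}  B3 = {1, 2}  B4 = {1, 3}
Tree: B1–B2, B2–B3, B3–B4

The largest bag has 2 vertices, giving width 1; this decomposition certifies tw(G) ≤ 1. Since G has at least one edge (e.g. 0–4), it is not an edgeless graph, so tw(G) ≥ 1. Combining the bounds, tw(G) = 1.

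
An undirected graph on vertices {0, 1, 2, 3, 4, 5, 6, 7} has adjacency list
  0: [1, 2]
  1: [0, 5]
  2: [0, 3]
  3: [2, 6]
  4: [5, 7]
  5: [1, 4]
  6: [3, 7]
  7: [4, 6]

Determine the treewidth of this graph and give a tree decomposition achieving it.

Each bag holds 3 vertices, so the decomposition has width 2, which upper-bounds the treewidth. The edges 6–7–4–5–1–0–2–3–6 form a cycle, so G is not a tree and its treewidth is at least 2. Hence tw(G) = 2 exactly.

Treewidth 2.
One optimal decomposition is:
Bags: B1 = {4, 6, 7}  B2 = {4, 5, 6}  B3 = {1, 5, 6}  B4 = {0, 1, 6}  B5 = {0, 2, 6}  B6 = {2, 3, 6}
Tree: B1–B2, B2–B3, B3–B4, B4–B5, B5–B6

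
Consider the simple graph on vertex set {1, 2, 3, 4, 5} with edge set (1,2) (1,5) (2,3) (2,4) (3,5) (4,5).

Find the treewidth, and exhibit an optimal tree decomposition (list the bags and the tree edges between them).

Each bag holds 3 vertices, so the decomposition has width 2, which upper-bounds the treewidth. The edges 5–3–2–4–5 form a cycle, so G is not a tree and its treewidth is at least 2. Combining the bounds, tw(G) = 2.

Treewidth 2.
Bags: B1 = {2, 3, 5}  B2 = {2, 4, 5}  B3 = {1, 2, 5}
Tree: B1–B2, B2–B3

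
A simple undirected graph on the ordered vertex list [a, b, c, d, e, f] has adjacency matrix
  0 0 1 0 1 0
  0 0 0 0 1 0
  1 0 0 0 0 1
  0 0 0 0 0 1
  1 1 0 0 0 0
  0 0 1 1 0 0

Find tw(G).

A width-1 tree decomposition is:
Bags: B1 = {b, e}  B2 = {a, e}  B3 = {a, c}  B4 = {c, f}  B5 = {d, f}
Tree: B1–B2, B2–B3, B3–B4, B4–B5
Each bag holds 2 vertices, so the decomposition has width 1, which upper-bounds the treewidth. Any graph with an edge has treewidth ≥ 1, and G has the edge b–e. Therefore the treewidth is 1.

1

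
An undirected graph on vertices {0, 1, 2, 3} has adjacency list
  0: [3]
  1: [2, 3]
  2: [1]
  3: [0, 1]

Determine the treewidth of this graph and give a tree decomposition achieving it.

Each bag holds 2 vertices, so the decomposition has width 1, which upper-bounds the treewidth. G has an edge, so its treewidth is at least 1. Therefore the treewidth is 1.

Treewidth 1.
One such decomposition:
Bags: B1 = {1, 2}  B2 = {1, 3}  B3 = {0, 3}
Tree: B1–B2, B2–B3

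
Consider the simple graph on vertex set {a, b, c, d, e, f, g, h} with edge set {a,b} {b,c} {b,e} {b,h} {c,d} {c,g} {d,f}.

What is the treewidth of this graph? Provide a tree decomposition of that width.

Treewidth 1.
One optimal decomposition is:
Bags: B1 = {b, c}  B2 = {c, g}  B3 = {a, b}  B4 = {b, e}  B5 = {c, d}  B6 = {b, h}  B7 = {d, f}
Tree: B1–B2, B1–B3, B1–B4, B2–B5, B1–B6, B5–B7

The largest bag has 2 vertices, giving width 1; this decomposition certifies tw(G) ≤ 1. G has an edge, so its treewidth is at least 1. Hence tw(G) = 1 exactly.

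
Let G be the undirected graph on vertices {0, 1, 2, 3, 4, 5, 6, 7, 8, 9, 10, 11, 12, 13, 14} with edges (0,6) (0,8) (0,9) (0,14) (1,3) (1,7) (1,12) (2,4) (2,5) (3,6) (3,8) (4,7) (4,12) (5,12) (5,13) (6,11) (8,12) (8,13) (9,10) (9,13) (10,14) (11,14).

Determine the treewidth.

3

A width-3 tree decomposition is:
Bags: B1 = {9, 10, 11, 14}  B2 = {0, 9, 11, 14}  B3 = {0, 6, 9, 11}  B4 = {0, 6, 9, 13}  B5 = {0, 6, 8, 13}  B6 = {3, 6, 8, 13}  B7 = {3, 5, 8, 13}  B8 = {3, 5, 8, 12}  B9 = {1, 3, 5, 12}  B10 = {1, 2, 5, 12}  B11 = {1, 2, 4, 12}  B12 = {1, 2, 4, 7}
Tree: B1–B2, B2–B3, B3–B4, B4–B5, B5–B6, B6–B7, B7–B8, B8–B9, B9–B10, B10–B11, B11–B12
The largest bag has 4 vertices, giving width 3; this decomposition certifies tw(G) ≤ 3. For the lower bound: the 4 vertex sets {10,11,14}, {9}, {0}, {3,6,8,13} are disjoint, each induces a connected subgraph, and every pair is joined by at least one edge of G. Contracting each set to a single vertex therefore yields K_{4} as a minor, and since treewidth is minor-monotone, tw(G) ≥ tw(K_{4}) = 3. Therefore the treewidth is 3.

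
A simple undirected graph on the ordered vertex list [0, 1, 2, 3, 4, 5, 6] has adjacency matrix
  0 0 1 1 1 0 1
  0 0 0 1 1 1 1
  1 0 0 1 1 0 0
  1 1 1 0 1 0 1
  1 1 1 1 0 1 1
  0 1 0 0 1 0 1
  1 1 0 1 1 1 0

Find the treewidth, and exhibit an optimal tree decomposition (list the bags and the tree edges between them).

The largest bag has 4 vertices, giving width 3; this decomposition certifies tw(G) ≤ 3. On the other hand G contains the 4-clique {0, 2, 3, 4}. A clique must lie in a single bag of any decomposition, so no decomposition can have width below 3. Combining the bounds, tw(G) = 3.

Treewidth 3.
Bags: B1 = {1, 3, 4, 6}  B2 = {1, 4, 5, 6}  B3 = {0, 3, 4, 6}  B4 = {0, 2, 3, 4}
Tree: B1–B2, B1–B3, B3–B4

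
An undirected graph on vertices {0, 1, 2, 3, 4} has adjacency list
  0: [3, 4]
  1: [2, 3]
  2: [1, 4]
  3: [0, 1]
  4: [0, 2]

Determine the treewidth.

2

A width-2 tree decomposition is:
Bags: B1 = {1, 2, 4}  B2 = {1, 3, 4}  B3 = {0, 3, 4}
Tree: B1–B2, B2–B3
Each bag holds 3 vertices, so the decomposition has width 2, which upper-bounds the treewidth. For the lower bound, G contains the cycle 4–2–1–3–0–4, so G is not a forest; only forests have treewidth ≤ 1, hence tw(G) ≥ 2. Therefore the treewidth is 2.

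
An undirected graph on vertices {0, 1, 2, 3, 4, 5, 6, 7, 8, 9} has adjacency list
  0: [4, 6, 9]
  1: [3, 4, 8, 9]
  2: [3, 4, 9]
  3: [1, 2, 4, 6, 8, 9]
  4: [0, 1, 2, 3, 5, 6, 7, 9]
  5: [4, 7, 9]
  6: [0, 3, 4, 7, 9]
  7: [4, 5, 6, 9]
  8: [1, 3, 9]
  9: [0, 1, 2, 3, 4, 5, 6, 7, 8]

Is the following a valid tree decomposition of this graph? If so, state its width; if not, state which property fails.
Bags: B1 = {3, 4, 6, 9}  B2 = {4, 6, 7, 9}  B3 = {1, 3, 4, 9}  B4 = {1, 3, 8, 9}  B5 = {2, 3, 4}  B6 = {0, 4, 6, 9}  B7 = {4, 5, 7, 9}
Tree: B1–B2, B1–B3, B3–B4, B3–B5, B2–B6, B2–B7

No — edge (9,2) lies in no bag.

A tree decomposition must satisfy three properties: every vertex lies in some bag; for every edge, both endpoints lie together in some bag; and for every vertex, the bags containing it form a connected subtree. Here edge (9,2) lies in no bag, so the decomposition is invalid.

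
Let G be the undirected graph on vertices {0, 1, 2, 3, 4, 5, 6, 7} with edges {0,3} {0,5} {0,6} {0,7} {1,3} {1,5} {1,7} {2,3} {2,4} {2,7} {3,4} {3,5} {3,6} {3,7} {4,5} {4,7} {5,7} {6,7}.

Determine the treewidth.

3

A width-3 tree decomposition is:
Bags: B1 = {1, 3, 5, 7}  B2 = {3, 4, 5, 7}  B3 = {2, 3, 4, 7}  B4 = {0, 3, 5, 7}  B5 = {0, 3, 6, 7}
Tree: B1–B2, B2–B3, B2–B4, B4–B5
Every bag has size at most 4, so the width is 4 − 1 = 3 and tw(G) ≤ 3. Conversely, {2, 3, 4, 7} is a clique of size 4, and the vertices of any clique must share a bag in every tree decomposition; so some bag has ≥ 4 vertices and tw(G) ≥ 3. Therefore the treewidth is 3.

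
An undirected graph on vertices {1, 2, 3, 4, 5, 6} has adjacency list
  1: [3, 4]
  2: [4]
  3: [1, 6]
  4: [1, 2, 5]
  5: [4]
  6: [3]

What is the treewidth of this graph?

A width-1 tree decomposition is:
Bags: B1 = {1, 4}  B2 = {2, 4}  B3 = {4, 5}  B4 = {1, 3}  B5 = {3, 6}
Tree: B1–B2, B1–B3, B1–B4, B4–B5
The largest bag has 2 vertices, giving width 1; this decomposition certifies tw(G) ≤ 1. G has an edge, so its treewidth is at least 1. Hence tw(G) = 1 exactly.

1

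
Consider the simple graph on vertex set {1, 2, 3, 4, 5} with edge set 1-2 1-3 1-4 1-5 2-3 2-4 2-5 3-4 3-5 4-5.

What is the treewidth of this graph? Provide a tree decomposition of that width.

A single bag containing all 5 vertices is trivially a valid decomposition of width 4. On the other hand G contains the 5-clique {1, 2, 3, 4, 5}. A clique must lie in a single bag of any decomposition, so no decomposition can have width below 4. The upper and lower bounds meet at 4, so that is the treewidth.

Treewidth 4.
One optimal decomposition is:
Bags: B1 = {1, 2, 3, 4, 5}
Tree: (single bag)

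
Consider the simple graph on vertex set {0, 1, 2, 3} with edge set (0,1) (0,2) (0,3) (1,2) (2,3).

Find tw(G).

A width-2 tree decomposition is:
Bags: B1 = {0, 2, 3}  B2 = {0, 1, 2}
Tree: B1–B2
Every bag has size at most 3, so the width is 3 − 1 = 2 and tw(G) ≤ 2. Conversely, {0, 1, 2} is a clique of size 3, and the vertices of any clique must share a bag in every tree decomposition; so some bag has ≥ 3 vertices and tw(G) ≥ 2. Therefore the treewidth is 2.

2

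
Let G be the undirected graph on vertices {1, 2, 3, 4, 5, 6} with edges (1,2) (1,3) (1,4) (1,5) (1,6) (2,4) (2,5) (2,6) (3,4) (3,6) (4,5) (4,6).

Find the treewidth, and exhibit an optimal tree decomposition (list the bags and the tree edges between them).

Treewidth 3.
One such decomposition:
Bags: B1 = {1, 3, 4, 6}  B2 = {1, 2, 4, 6}  B3 = {1, 2, 4, 5}
Tree: B1–B2, B2–B3

The largest bag has 4 vertices, giving width 3; this decomposition certifies tw(G) ≤ 3. On the other hand G contains the 4-clique {1, 2, 4, 5}. A clique must lie in a single bag of any decomposition, so no decomposition can have width below 3. Therefore the treewidth is 3.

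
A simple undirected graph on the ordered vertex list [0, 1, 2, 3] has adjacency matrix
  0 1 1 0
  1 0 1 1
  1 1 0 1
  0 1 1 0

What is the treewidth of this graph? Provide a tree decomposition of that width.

Treewidth 2.
One such decomposition:
Bags: B1 = {1, 2, 3}  B2 = {0, 1, 2}
Tree: B1–B2

Each bag holds 3 vertices, so the decomposition has width 2, which upper-bounds the treewidth. Conversely, {0, 1, 2} is a clique of size 3, and the vertices of any clique must share a bag in every tree decomposition; so some bag has ≥ 3 vertices and tw(G) ≥ 2. The upper and lower bounds meet at 2, so that is the treewidth.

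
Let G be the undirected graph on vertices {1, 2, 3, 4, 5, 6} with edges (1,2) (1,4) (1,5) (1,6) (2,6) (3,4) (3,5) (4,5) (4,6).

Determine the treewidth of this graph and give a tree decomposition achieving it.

The largest bag has 3 vertices, giving width 2; this decomposition certifies tw(G) ≤ 2. On the other hand G contains the 3-clique {1, 2, 6}. A clique must lie in a single bag of any decomposition, so no decomposition can have width below 2. Therefore the treewidth is 2.

Treewidth 2.
One such decomposition:
Bags: B1 = {1, 4, 6}  B2 = {1, 4, 5}  B3 = {3, 4, 5}  B4 = {1, 2, 6}
Tree: B1–B2, B2–B3, B1–B4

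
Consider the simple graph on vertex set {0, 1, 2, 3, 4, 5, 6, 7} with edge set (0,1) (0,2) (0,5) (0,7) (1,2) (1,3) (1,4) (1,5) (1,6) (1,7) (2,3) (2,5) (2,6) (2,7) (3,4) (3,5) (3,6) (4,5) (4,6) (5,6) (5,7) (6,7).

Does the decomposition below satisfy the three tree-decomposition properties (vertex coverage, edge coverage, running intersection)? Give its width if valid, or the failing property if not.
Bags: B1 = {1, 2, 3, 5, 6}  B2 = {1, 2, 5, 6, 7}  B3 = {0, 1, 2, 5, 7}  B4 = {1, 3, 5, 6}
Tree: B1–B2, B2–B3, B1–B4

A tree decomposition must satisfy three properties: every vertex lies in some bag; for every edge, both endpoints lie together in some bag; and for every vertex, the bags containing it form a connected subtree. Here vertex 4 appears in no bag, so the decomposition is invalid.

No — vertex 4 appears in no bag.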